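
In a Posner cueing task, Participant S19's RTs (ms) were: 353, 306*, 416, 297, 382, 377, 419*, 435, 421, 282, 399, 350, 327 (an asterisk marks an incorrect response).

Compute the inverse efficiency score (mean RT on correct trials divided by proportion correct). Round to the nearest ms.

Correct trials (n=11): 353, 416, 297, 382, 377, 435, 421, 282, 399, 350, 327
Mean correct RT = 4039/11 = 367.1818 ms
Proportion correct = 11/13
IES = 367.1818 / (11/13) = 433.942 ms

434 ms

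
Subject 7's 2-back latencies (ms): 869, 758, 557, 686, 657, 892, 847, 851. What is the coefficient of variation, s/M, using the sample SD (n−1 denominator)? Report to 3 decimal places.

0.158

n = 8, Σ = 6117, M = 764.6250
Σ(x−M)² = 102281.875; s = √(102281.875/7) = 120.8789
CV = 120.8789 / 764.6250 = 0.15809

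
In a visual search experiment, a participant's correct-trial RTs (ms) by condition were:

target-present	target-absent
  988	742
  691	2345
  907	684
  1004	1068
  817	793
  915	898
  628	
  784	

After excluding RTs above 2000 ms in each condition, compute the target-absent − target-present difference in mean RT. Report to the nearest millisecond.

target-absent: exclude 2345
M(target-present) = 6734/8 = 841.750
M(target-absent) = 4185/5 = 837.000
Difference = 837.000 − 841.750 = -4.750 ms

-5 ms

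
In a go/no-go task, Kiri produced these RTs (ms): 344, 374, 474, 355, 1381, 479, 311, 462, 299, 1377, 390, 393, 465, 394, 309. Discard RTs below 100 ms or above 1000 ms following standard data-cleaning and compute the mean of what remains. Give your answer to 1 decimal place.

388.4 ms

Excluded: 1377, 1381
Retained (n=13): Σ = 5049
Mean = 5049/13 = 388.3846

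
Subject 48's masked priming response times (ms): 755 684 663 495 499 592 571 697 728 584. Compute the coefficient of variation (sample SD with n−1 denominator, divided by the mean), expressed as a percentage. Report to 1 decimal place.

14.7%

n = 10, Σ = 6268, M = 626.8000
Σ(x−M)² = 76047.600; s = √(76047.600/9) = 91.9224
CV = 91.9224 / 626.8000 = 0.14665 = 14.665%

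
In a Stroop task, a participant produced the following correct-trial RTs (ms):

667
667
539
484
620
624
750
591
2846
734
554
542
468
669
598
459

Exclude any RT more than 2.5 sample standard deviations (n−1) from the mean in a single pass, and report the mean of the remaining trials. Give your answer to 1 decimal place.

597.7 ms

n = 16, ΣRT = 11812, M = 738.250
Σ(x−M)² = 4853925.00; s = √(4853925.00/15) = 568.854
Cutoffs: 738.250 ± 2.5·568.854 → [-683.9, 2160.4]
Outside: 2846 → excluded.
Retained (n=15): Σ = 8966, mean = 8966/15 = 597.733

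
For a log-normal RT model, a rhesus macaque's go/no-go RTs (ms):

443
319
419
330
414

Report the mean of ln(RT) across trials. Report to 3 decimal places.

5.944

ln(RT): 6.0936, 5.7652, 6.0379, 5.7991, 6.0259
Σ ln(RT) = 29.7216
Mean = 29.7216/5 = 5.94432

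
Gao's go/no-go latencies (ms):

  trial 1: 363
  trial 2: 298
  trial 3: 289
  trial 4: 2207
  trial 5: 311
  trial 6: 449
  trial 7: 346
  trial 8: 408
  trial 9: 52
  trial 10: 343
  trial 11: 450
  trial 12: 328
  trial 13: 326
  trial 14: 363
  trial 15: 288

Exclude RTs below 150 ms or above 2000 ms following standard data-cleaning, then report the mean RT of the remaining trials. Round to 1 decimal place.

Excluded: 52, 2207
Retained (n=13): Σ = 4562
Mean = 4562/13 = 350.9231

350.9 ms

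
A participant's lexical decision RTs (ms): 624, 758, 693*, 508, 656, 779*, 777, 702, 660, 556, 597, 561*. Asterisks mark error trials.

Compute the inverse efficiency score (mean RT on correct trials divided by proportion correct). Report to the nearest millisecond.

865 ms

Correct trials (n=9): 624, 758, 508, 656, 777, 702, 660, 556, 597
Mean correct RT = 5838/9 = 648.6667 ms
Proportion correct = 9/12
IES = 648.6667 / (9/12) = 864.889 ms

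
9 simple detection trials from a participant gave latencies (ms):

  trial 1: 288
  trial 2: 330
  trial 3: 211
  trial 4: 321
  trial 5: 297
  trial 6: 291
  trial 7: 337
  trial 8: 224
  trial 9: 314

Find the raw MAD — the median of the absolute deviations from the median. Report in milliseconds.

Sorted: 211, 224, 288, 291, 297, 314, 321, 330, 337 → median = 297
|x − 297|: 9, 33, 86, 24, 0, 6, 40, 73, 17
Sorted deviations: 0, 6, 9, 17, 24, 33, 40, 73, 86 → MAD = 24

24 ms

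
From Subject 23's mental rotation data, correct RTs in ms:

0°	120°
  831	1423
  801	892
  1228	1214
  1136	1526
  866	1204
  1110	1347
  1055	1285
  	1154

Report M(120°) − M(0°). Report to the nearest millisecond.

252 ms

M(0°) = 7027/7 = 1003.857
M(120°) = 10045/8 = 1255.625
Difference = 1255.625 − 1003.857 = 251.768 ms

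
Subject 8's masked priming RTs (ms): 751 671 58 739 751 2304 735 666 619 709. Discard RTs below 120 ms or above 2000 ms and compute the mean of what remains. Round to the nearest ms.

Excluded: 58, 2304
Retained (n=8): Σ = 5641
Mean = 5641/8 = 705.1250

705 ms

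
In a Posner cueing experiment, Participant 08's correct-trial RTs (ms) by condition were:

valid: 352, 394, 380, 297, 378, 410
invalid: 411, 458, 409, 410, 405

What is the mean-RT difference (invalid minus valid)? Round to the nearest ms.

50 ms

M(valid) = 2211/6 = 368.500
M(invalid) = 2093/5 = 418.600
Difference = 418.600 − 368.500 = 50.100 ms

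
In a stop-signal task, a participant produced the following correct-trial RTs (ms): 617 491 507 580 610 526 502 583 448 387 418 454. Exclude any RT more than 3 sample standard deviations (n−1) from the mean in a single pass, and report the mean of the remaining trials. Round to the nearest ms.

n = 12, ΣRT = 6123, M = 510.250
Σ(x−M)² = 62940.25; s = √(62940.25/11) = 75.643
Cutoffs: 510.250 ± 3·75.643 → [283.3, 737.2]
No RTs fall outside the cutoffs; all 12 retained. Mean = 6123/12 = 510.250

510 ms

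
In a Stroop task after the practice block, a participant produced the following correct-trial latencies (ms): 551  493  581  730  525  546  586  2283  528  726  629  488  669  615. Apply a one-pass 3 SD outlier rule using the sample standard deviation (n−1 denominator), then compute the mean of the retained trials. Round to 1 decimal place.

589.8 ms

n = 14, ΣRT = 9950, M = 710.714
Σ(x−M)² = 2740160.86; s = √(2740160.86/13) = 459.110
Cutoffs: 710.714 ± 3·459.110 → [-666.6, 2088.0]
Outside: 2283 → excluded.
Retained (n=13): Σ = 7667, mean = 7667/13 = 589.769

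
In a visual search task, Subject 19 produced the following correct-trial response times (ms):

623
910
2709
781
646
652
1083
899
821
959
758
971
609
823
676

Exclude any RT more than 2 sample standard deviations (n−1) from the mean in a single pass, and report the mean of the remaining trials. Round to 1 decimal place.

800.8 ms

n = 15, ΣRT = 13920, M = 928.000
Σ(x−M)² = 3686934.00; s = √(3686934.00/14) = 513.179
Cutoffs: 928.000 ± 2·513.179 → [-98.4, 1954.4]
Outside: 2709 → excluded.
Retained (n=14): Σ = 11211, mean = 11211/14 = 800.786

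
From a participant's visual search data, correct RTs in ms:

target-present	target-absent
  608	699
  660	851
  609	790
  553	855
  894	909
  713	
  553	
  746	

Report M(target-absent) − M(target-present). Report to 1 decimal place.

153.8 ms

M(target-present) = 5336/8 = 667.000
M(target-absent) = 4104/5 = 820.800
Difference = 820.800 − 667.000 = 153.800 ms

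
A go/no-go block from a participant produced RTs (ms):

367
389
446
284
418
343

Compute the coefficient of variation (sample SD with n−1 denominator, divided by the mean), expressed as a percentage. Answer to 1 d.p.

15.3%

n = 6, Σ = 2247, M = 374.5000
Σ(x−M)² = 16453.500; s = √(16453.500/5) = 57.3646
CV = 57.3646 / 374.5000 = 0.15318 = 15.318%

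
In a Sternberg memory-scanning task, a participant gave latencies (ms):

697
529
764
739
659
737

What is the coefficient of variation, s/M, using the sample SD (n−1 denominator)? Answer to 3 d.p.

0.125

n = 6, Σ = 4125, M = 687.5000
Σ(x−M)² = 36979.500; s = √(36979.500/5) = 85.9994
CV = 85.9994 / 687.5000 = 0.12509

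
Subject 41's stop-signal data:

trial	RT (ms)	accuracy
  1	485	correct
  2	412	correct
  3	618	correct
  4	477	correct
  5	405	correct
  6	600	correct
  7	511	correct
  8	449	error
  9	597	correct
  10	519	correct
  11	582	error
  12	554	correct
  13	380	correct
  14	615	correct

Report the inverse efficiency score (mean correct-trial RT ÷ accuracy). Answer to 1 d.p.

Correct trials (n=12): 485, 412, 618, 477, 405, 600, 511, 597, 519, 554, 380, 615
Mean correct RT = 6173/12 = 514.4167 ms
Proportion correct = 12/14
IES = 514.4167 / (12/14) = 600.153 ms

600.2 ms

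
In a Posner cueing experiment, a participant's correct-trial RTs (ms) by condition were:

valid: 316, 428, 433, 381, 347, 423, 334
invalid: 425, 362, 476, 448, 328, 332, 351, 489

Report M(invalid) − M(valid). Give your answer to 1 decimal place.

21.1 ms

M(valid) = 2662/7 = 380.286
M(invalid) = 3211/8 = 401.375
Difference = 401.375 − 380.286 = 21.089 ms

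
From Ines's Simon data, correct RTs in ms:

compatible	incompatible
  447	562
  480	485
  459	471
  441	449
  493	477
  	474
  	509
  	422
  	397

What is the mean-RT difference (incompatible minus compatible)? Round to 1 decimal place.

7.8 ms

M(compatible) = 2320/5 = 464.000
M(incompatible) = 4246/9 = 471.778
Difference = 471.778 − 464.000 = 7.778 ms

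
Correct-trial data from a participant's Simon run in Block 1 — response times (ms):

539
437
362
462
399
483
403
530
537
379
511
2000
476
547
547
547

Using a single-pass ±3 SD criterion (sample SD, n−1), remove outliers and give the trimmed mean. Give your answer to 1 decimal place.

477.3 ms

n = 16, ΣRT = 9159, M = 572.438
Σ(x−M)² = 2236155.94; s = √(2236155.94/15) = 386.105
Cutoffs: 572.438 ± 3·386.105 → [-585.9, 1730.8]
Outside: 2000 → excluded.
Retained (n=15): Σ = 7159, mean = 7159/15 = 477.267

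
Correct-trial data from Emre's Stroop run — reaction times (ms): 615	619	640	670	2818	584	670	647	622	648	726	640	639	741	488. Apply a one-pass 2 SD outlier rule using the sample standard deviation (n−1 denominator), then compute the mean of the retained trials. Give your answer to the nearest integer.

n = 15, ΣRT = 11767, M = 784.467
Σ(x−M)² = 4477765.73; s = √(4477765.73/14) = 565.544
Cutoffs: 784.467 ± 2·565.544 → [-346.6, 1915.6]
Outside: 2818 → excluded.
Retained (n=14): Σ = 8949, mean = 8949/14 = 639.214

639 ms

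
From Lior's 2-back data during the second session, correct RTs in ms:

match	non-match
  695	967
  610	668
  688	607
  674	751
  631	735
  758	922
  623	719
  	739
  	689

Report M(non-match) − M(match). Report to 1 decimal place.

86.8 ms

M(match) = 4679/7 = 668.429
M(non-match) = 6797/9 = 755.222
Difference = 755.222 − 668.429 = 86.794 ms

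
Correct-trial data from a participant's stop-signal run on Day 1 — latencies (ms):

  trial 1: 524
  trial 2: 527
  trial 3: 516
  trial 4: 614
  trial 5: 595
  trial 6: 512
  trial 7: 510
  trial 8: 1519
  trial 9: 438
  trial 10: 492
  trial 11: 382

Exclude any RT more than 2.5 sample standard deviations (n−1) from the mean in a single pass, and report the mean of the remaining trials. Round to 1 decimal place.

n = 11, ΣRT = 6629, M = 602.636
Σ(x−M)² = 964142.55; s = √(964142.55/10) = 310.506
Cutoffs: 602.636 ± 2.5·310.506 → [-173.6, 1378.9]
Outside: 1519 → excluded.
Retained (n=10): Σ = 5110, mean = 5110/10 = 511.000

511.0 ms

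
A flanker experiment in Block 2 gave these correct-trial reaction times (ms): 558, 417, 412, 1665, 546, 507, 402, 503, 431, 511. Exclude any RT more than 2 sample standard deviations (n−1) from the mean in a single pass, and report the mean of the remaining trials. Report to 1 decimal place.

n = 10, ΣRT = 5952, M = 595.200
Σ(x−M)² = 1301251.60; s = √(1301251.60/9) = 380.241
Cutoffs: 595.200 ± 2·380.241 → [-165.3, 1355.7]
Outside: 1665 → excluded.
Retained (n=9): Σ = 4287, mean = 4287/9 = 476.333

476.3 ms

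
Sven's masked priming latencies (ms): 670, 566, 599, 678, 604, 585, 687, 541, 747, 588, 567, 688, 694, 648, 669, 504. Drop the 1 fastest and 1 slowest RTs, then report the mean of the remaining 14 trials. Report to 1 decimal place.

627.4 ms

Sorted: 504, 541, 566, 567, 585, 588, 599, 604, 648, 669, 670, 678, 687, 688, 694, 747
Drop lowest 1 (504) and highest 1 (747)
Remaining (n=14): Σ = 8784, mean = 8784/14 = 627.429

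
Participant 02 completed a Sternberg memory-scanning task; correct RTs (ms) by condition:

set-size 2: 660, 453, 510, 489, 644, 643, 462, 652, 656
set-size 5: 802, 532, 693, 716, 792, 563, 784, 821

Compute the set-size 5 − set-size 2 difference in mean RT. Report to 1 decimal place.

M(set-size 2) = 5169/9 = 574.333
M(set-size 5) = 5703/8 = 712.875
Difference = 712.875 − 574.333 = 138.542 ms

138.5 ms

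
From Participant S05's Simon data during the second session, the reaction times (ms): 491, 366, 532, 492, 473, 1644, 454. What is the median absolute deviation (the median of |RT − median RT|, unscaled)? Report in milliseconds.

Sorted: 366, 454, 473, 491, 492, 532, 1644 → median = 491
|x − 491|: 0, 125, 41, 1, 18, 1153, 37
Sorted deviations: 0, 1, 18, 37, 41, 125, 1153 → MAD = 37

37 ms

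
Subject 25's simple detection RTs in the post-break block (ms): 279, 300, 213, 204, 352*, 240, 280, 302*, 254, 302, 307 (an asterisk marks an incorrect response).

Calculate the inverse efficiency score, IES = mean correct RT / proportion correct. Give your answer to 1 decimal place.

323.1 ms

Correct trials (n=9): 279, 300, 213, 204, 240, 280, 254, 302, 307
Mean correct RT = 2379/9 = 264.3333 ms
Proportion correct = 9/11
IES = 264.3333 / (9/11) = 323.074 ms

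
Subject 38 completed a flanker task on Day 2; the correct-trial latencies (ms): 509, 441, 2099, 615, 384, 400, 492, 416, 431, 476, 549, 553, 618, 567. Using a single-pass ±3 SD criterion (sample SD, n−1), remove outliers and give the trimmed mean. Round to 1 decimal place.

n = 14, ΣRT = 8550, M = 610.714
Σ(x−M)² = 2461516.86; s = √(2461516.86/13) = 435.141
Cutoffs: 610.714 ± 3·435.141 → [-694.7, 1916.1]
Outside: 2099 → excluded.
Retained (n=13): Σ = 6451, mean = 6451/13 = 496.231

496.2 ms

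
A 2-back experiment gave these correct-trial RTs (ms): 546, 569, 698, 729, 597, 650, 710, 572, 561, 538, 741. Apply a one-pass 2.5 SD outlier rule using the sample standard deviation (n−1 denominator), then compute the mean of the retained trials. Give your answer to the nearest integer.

628 ms

n = 11, ΣRT = 6911, M = 628.273
Σ(x−M)² = 61968.18; s = √(61968.18/10) = 78.720
Cutoffs: 628.273 ± 2.5·78.720 → [431.5, 825.1]
No RTs fall outside the cutoffs; all 11 retained. Mean = 6911/11 = 628.273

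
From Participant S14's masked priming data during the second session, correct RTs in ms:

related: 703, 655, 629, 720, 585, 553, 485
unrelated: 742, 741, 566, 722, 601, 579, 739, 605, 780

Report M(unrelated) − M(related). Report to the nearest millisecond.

56 ms

M(related) = 4330/7 = 618.571
M(unrelated) = 6075/9 = 675.000
Difference = 675.000 − 618.571 = 56.429 ms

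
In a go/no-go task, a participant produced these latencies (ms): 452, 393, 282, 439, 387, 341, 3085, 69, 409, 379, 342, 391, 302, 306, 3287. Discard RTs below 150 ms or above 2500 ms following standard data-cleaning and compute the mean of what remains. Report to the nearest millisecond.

369 ms

Excluded: 69, 3085, 3287
Retained (n=12): Σ = 4423
Mean = 4423/12 = 368.5833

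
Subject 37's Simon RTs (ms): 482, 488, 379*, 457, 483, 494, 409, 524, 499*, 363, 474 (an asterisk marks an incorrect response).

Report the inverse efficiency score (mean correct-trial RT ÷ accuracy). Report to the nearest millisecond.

567 ms

Correct trials (n=9): 482, 488, 457, 483, 494, 409, 524, 363, 474
Mean correct RT = 4174/9 = 463.7778 ms
Proportion correct = 9/11
IES = 463.7778 / (9/11) = 566.840 ms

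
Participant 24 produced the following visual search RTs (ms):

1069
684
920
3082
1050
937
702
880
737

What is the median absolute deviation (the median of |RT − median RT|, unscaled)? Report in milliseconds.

Sorted: 684, 702, 737, 880, 920, 937, 1050, 1069, 3082 → median = 920
|x − 920|: 149, 236, 0, 2162, 130, 17, 218, 40, 183
Sorted deviations: 0, 17, 40, 130, 149, 183, 218, 236, 2162 → MAD = 149

149 ms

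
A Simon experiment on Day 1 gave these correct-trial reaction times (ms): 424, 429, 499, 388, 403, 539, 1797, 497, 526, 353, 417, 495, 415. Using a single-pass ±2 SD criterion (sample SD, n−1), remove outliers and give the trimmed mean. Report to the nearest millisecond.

n = 13, ΣRT = 7182, M = 552.462
Σ(x−M)² = 1717155.23; s = √(1717155.23/12) = 378.281
Cutoffs: 552.462 ± 2·378.281 → [-204.1, 1309.0]
Outside: 1797 → excluded.
Retained (n=12): Σ = 5385, mean = 5385/12 = 448.750

449 ms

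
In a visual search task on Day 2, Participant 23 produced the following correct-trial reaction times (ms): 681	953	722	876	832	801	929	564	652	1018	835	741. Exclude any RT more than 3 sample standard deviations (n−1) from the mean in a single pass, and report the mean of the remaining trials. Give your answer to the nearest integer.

800 ms

n = 12, ΣRT = 9604, M = 800.333
Σ(x−M)² = 196924.67; s = √(196924.67/11) = 133.799
Cutoffs: 800.333 ± 3·133.799 → [398.9, 1201.7]
No RTs fall outside the cutoffs; all 12 retained. Mean = 9604/12 = 800.333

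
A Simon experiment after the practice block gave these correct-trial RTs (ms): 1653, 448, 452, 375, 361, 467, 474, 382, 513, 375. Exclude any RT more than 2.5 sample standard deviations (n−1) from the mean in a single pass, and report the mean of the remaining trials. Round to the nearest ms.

n = 10, ΣRT = 5500, M = 550.000
Σ(x−M)² = 1375846.00; s = √(1375846.00/9) = 390.988
Cutoffs: 550.000 ± 2.5·390.988 → [-427.5, 1527.5]
Outside: 1653 → excluded.
Retained (n=9): Σ = 3847, mean = 3847/9 = 427.444

427 ms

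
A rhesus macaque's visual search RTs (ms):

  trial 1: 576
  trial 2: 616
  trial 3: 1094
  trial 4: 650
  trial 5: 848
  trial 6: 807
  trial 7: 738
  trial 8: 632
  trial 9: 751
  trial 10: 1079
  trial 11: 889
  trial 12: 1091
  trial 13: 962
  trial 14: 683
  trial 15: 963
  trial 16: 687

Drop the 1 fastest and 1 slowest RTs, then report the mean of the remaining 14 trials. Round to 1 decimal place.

814.0 ms

Sorted: 576, 616, 632, 650, 683, 687, 738, 751, 807, 848, 889, 962, 963, 1079, 1091, 1094
Drop lowest 1 (576) and highest 1 (1094)
Remaining (n=14): Σ = 11396, mean = 11396/14 = 814.000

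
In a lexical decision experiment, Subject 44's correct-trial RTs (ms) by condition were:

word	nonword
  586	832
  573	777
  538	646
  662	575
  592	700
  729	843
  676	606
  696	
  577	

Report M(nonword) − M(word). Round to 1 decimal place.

85.8 ms

M(word) = 5629/9 = 625.444
M(nonword) = 4979/7 = 711.286
Difference = 711.286 − 625.444 = 85.841 ms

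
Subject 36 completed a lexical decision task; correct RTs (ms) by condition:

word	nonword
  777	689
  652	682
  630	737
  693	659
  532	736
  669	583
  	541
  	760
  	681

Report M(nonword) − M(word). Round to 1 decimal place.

15.4 ms

M(word) = 3953/6 = 658.833
M(nonword) = 6068/9 = 674.222
Difference = 674.222 − 658.833 = 15.389 ms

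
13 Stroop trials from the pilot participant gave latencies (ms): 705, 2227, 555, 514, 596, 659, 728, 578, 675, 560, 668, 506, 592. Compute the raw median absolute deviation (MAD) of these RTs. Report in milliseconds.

72 ms

Sorted: 506, 514, 555, 560, 578, 592, 596, 659, 668, 675, 705, 728, 2227 → median = 596
|x − 596|: 109, 1631, 41, 82, 0, 63, 132, 18, 79, 36, 72, 90, 4
Sorted deviations: 0, 4, 18, 36, 41, 63, 72, 79, 82, 90, 109, 132, 1631 → MAD = 72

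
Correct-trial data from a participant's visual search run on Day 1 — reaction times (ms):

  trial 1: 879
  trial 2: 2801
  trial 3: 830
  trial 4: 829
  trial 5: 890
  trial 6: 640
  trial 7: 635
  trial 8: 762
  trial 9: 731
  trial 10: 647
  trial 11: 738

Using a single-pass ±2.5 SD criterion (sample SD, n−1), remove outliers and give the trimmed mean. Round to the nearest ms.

n = 11, ΣRT = 10382, M = 943.818
Σ(x−M)² = 3878845.64; s = √(3878845.64/10) = 622.804
Cutoffs: 943.818 ± 2.5·622.804 → [-613.2, 2500.8]
Outside: 2801 → excluded.
Retained (n=10): Σ = 7581, mean = 7581/10 = 758.100

758 ms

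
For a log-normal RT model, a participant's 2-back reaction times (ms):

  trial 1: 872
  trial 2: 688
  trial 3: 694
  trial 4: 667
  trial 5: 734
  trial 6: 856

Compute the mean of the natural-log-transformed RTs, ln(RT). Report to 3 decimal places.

6.617

ln(RT): 6.7708, 6.5338, 6.5425, 6.5028, 6.5985, 6.7523
Σ ln(RT) = 39.7006
Mean = 39.7006/6 = 6.61677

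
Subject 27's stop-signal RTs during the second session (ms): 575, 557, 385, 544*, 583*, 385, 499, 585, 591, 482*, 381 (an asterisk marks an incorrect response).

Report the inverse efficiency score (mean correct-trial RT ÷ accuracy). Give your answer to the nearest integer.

Correct trials (n=8): 575, 557, 385, 385, 499, 585, 591, 381
Mean correct RT = 3958/8 = 494.7500 ms
Proportion correct = 8/11
IES = 494.7500 / (8/11) = 680.281 ms

680 ms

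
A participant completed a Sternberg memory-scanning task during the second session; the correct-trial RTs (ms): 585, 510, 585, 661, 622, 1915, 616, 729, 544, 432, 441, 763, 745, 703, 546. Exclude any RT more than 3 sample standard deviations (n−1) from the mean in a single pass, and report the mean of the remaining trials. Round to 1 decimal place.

605.9 ms

n = 15, ΣRT = 10397, M = 693.133
Σ(x−M)² = 1746529.73; s = √(1746529.73/14) = 353.203
Cutoffs: 693.133 ± 3·353.203 → [-366.5, 1752.7]
Outside: 1915 → excluded.
Retained (n=14): Σ = 8482, mean = 8482/14 = 605.857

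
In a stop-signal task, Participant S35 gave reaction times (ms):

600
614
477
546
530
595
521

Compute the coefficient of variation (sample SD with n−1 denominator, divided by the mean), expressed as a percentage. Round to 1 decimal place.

9.0%

n = 7, Σ = 3883, M = 554.7143
Σ(x−M)² = 15051.429; s = √(15051.429/6) = 50.0856
CV = 50.0856 / 554.7143 = 0.09029 = 9.029%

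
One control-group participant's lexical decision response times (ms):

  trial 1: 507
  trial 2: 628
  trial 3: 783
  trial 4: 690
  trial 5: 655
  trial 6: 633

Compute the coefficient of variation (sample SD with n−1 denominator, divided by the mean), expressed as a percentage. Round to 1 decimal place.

13.9%

n = 6, Σ = 3896, M = 649.3333
Σ(x−M)² = 40533.333; s = √(40533.333/5) = 90.0370
CV = 90.0370 / 649.3333 = 0.13866 = 13.866%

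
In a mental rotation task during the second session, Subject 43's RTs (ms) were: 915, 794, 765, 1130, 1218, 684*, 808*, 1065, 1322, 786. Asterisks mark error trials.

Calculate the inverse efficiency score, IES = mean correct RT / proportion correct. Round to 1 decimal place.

1249.2 ms

Correct trials (n=8): 915, 794, 765, 1130, 1218, 1065, 1322, 786
Mean correct RT = 7995/8 = 999.3750 ms
Proportion correct = 8/10
IES = 999.3750 / (8/10) = 1249.219 ms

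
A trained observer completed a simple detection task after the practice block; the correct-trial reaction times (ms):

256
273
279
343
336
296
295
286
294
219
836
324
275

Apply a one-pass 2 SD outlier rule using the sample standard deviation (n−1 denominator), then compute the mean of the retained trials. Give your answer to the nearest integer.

n = 13, ΣRT = 4312, M = 331.692
Σ(x−M)² = 288524.77; s = √(288524.77/12) = 155.060
Cutoffs: 331.692 ± 2·155.060 → [21.6, 641.8]
Outside: 836 → excluded.
Retained (n=12): Σ = 3476, mean = 3476/12 = 289.667

290 ms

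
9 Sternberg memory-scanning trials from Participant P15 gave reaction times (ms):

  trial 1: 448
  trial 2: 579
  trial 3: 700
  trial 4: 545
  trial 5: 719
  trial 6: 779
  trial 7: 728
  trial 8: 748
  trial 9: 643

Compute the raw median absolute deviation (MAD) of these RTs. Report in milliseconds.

Sorted: 448, 545, 579, 643, 700, 719, 728, 748, 779 → median = 700
|x − 700|: 252, 121, 0, 155, 19, 79, 28, 48, 57
Sorted deviations: 0, 19, 28, 48, 57, 79, 121, 155, 252 → MAD = 57

57 ms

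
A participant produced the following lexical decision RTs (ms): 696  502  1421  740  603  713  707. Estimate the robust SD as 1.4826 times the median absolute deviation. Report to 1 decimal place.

Sorted: 502, 603, 696, 707, 713, 740, 1421 → median = 707
|x − 707| sorted: 0, 6, 11, 33, 104, 205, 714 → MAD = 33
Robust SD ≈ 1.4826 × 33 = 48.926

48.9 ms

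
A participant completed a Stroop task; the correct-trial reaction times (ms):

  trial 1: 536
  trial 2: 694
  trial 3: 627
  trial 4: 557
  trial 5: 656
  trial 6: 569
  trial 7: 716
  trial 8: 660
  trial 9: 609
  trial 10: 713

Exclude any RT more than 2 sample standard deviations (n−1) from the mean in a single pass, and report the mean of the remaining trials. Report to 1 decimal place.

633.7 ms

n = 10, ΣRT = 6337, M = 633.700
Σ(x−M)² = 38156.10; s = √(38156.10/9) = 65.112
Cutoffs: 633.700 ± 2·65.112 → [503.5, 763.9]
No RTs fall outside the cutoffs; all 10 retained. Mean = 6337/10 = 633.700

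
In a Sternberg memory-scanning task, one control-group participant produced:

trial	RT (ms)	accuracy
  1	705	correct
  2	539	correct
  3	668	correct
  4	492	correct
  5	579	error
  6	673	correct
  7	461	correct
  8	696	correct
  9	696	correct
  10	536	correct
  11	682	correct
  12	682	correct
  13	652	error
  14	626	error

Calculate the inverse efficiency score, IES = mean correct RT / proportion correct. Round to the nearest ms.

Correct trials (n=11): 705, 539, 668, 492, 673, 461, 696, 696, 536, 682, 682
Mean correct RT = 6830/11 = 620.9091 ms
Proportion correct = 11/14
IES = 620.9091 / (11/14) = 790.248 ms

790 ms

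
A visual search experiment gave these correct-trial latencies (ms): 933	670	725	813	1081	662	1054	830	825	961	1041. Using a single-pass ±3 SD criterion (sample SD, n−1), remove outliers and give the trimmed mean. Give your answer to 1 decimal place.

872.3 ms

n = 11, ΣRT = 9595, M = 872.273
Σ(x−M)² = 230974.18; s = √(230974.18/10) = 151.978
Cutoffs: 872.273 ± 3·151.978 → [416.3, 1328.2]
No RTs fall outside the cutoffs; all 11 retained. Mean = 9595/11 = 872.273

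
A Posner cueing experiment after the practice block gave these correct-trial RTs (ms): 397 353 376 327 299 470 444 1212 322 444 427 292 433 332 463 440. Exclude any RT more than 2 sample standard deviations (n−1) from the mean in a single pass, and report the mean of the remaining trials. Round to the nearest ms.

n = 16, ΣRT = 7031, M = 439.438
Σ(x−M)² = 691313.94; s = √(691313.94/15) = 214.680
Cutoffs: 439.438 ± 2·214.680 → [10.1, 868.8]
Outside: 1212 → excluded.
Retained (n=15): Σ = 5819, mean = 5819/15 = 387.933

388 ms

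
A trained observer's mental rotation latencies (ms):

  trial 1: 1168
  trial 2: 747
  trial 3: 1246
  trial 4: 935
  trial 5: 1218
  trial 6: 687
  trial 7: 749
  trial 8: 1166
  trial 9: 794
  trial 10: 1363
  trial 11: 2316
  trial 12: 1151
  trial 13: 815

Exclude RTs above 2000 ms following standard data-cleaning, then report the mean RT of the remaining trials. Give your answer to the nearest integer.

1003 ms

Excluded: 2316
Retained (n=12): Σ = 12039
Mean = 12039/12 = 1003.2500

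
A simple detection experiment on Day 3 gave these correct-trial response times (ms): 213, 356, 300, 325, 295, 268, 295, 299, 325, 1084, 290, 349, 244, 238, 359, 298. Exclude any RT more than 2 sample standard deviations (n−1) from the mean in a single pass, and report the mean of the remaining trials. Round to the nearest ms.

297 ms

n = 16, ΣRT = 5538, M = 346.125
Σ(x−M)² = 606611.75; s = √(606611.75/15) = 201.099
Cutoffs: 346.125 ± 2·201.099 → [-56.1, 748.3]
Outside: 1084 → excluded.
Retained (n=15): Σ = 4454, mean = 4454/15 = 296.933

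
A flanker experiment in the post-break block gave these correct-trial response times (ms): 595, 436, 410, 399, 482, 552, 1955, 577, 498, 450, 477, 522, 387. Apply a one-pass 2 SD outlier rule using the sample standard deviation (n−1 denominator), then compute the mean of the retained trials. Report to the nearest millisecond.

482 ms

n = 13, ΣRT = 7740, M = 595.385
Σ(x−M)² = 2055413.08; s = √(2055413.08/12) = 413.865
Cutoffs: 595.385 ± 2·413.865 → [-232.3, 1423.1]
Outside: 1955 → excluded.
Retained (n=12): Σ = 5785, mean = 5785/12 = 482.083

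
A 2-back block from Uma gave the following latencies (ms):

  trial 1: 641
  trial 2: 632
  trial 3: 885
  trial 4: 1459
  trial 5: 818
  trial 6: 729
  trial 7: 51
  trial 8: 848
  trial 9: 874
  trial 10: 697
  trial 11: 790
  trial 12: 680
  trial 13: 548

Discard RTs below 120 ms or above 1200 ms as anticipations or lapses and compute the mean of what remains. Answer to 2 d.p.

Excluded: 51, 1459
Retained (n=11): Σ = 8142
Mean = 8142/11 = 740.1818

740.18 ms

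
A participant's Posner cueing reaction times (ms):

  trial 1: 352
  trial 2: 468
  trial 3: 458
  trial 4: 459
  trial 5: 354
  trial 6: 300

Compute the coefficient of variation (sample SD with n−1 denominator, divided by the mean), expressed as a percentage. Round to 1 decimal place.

18.1%

n = 6, Σ = 2391, M = 398.5000
Σ(x−M)² = 25875.500; s = √(25875.500/5) = 71.9382
CV = 71.9382 / 398.5000 = 0.18052 = 18.052%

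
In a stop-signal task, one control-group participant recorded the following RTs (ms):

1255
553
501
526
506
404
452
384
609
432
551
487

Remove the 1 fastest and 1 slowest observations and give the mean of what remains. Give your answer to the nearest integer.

Sorted: 384, 404, 432, 452, 487, 501, 506, 526, 551, 553, 609, 1255
Drop lowest 1 (384) and highest 1 (1255)
Remaining (n=10): Σ = 5021, mean = 5021/10 = 502.100

502 ms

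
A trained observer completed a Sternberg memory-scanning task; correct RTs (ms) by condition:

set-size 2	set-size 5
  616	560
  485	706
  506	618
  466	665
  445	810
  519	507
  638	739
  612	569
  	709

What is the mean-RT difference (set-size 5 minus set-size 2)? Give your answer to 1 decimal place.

M(set-size 2) = 4287/8 = 535.875
M(set-size 5) = 5883/9 = 653.667
Difference = 653.667 − 535.875 = 117.792 ms

117.8 ms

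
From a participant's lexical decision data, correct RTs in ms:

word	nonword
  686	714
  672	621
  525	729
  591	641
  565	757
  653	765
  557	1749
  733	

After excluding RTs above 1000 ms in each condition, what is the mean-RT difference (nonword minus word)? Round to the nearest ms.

nonword: exclude 1749
M(word) = 4982/8 = 622.750
M(nonword) = 4227/6 = 704.500
Difference = 704.500 − 622.750 = 81.750 ms

82 ms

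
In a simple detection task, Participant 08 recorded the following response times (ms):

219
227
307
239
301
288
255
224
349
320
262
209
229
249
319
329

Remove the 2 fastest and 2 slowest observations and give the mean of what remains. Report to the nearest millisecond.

268 ms

Sorted: 209, 219, 224, 227, 229, 239, 249, 255, 262, 288, 301, 307, 319, 320, 329, 349
Drop lowest 2 (209, 219) and highest 2 (329, 349)
Remaining (n=12): Σ = 3220, mean = 3220/12 = 268.333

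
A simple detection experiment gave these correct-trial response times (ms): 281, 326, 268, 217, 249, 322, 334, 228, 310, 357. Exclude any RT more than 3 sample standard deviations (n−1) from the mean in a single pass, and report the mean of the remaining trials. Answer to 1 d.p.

289.2 ms

n = 10, ΣRT = 2892, M = 289.200
Σ(x−M)² = 20557.60; s = √(20557.60/9) = 47.793
Cutoffs: 289.200 ± 3·47.793 → [145.8, 432.6]
No RTs fall outside the cutoffs; all 10 retained. Mean = 2892/10 = 289.200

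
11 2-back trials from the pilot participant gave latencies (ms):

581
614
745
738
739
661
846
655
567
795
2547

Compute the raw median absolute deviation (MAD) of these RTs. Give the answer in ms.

Sorted: 567, 581, 614, 655, 661, 738, 739, 745, 795, 846, 2547 → median = 738
|x − 738|: 157, 124, 7, 0, 1, 77, 108, 83, 171, 57, 1809
Sorted deviations: 0, 1, 7, 57, 77, 83, 108, 124, 157, 171, 1809 → MAD = 83

83 ms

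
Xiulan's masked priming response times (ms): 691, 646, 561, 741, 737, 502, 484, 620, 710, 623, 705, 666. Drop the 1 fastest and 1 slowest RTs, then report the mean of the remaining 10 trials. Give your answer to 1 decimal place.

Sorted: 484, 502, 561, 620, 623, 646, 666, 691, 705, 710, 737, 741
Drop lowest 1 (484) and highest 1 (741)
Remaining (n=10): Σ = 6461, mean = 6461/10 = 646.100

646.1 ms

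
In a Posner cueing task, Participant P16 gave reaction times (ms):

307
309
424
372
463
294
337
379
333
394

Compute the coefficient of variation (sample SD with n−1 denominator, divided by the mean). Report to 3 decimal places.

0.153

n = 10, Σ = 3612, M = 361.2000
Σ(x−M)² = 27375.600; s = √(27375.600/9) = 55.1519
CV = 55.1519 / 361.2000 = 0.15269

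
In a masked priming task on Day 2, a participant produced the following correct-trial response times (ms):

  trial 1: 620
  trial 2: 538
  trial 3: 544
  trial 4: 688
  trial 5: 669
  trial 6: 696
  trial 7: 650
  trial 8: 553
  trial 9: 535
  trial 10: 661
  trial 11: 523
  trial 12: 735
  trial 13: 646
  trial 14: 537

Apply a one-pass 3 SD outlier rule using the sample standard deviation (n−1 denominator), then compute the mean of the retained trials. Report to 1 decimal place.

n = 14, ΣRT = 8595, M = 613.929
Σ(x−M)² = 69278.93; s = √(69278.93/13) = 73.001
Cutoffs: 613.929 ± 3·73.001 → [394.9, 832.9]
No RTs fall outside the cutoffs; all 14 retained. Mean = 8595/14 = 613.929

613.9 ms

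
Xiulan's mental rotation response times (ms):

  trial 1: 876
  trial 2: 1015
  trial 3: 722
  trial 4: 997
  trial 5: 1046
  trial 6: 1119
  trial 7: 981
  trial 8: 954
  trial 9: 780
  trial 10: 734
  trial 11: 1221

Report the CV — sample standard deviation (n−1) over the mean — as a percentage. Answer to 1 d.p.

n = 11, Σ = 10445, M = 949.5455
Σ(x−M)² = 251642.727; s = √(251642.727/10) = 158.6325
CV = 158.6325 / 949.5455 = 0.16706 = 16.706%

16.7%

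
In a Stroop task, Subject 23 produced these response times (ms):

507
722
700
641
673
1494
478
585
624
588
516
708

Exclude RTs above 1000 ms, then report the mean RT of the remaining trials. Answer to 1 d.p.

612.9 ms

Excluded: 1494
Retained (n=11): Σ = 6742
Mean = 6742/11 = 612.9091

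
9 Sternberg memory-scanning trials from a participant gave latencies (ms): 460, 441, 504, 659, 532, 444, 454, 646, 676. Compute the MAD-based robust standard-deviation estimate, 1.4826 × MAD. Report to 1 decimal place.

Sorted: 441, 444, 454, 460, 504, 532, 646, 659, 676 → median = 504
|x − 504| sorted: 0, 28, 44, 50, 60, 63, 142, 155, 172 → MAD = 60
Robust SD ≈ 1.4826 × 60 = 88.956

89.0 ms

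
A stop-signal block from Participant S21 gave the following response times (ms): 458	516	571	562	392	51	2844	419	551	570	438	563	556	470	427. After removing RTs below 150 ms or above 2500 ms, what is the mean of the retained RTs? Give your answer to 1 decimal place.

499.5 ms

Excluded: 51, 2844
Retained (n=13): Σ = 6493
Mean = 6493/13 = 499.4615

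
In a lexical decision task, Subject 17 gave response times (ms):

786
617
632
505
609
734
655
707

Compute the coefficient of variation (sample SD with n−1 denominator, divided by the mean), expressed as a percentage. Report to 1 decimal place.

n = 8, Σ = 5245, M = 655.6250
Σ(x−M)² = 52691.875; s = √(52691.875/7) = 86.7607
CV = 86.7607 / 655.6250 = 0.13233 = 13.233%

13.2%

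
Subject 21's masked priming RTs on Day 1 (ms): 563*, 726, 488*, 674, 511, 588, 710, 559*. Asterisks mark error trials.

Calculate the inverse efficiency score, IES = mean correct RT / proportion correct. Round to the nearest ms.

1027 ms

Correct trials (n=5): 726, 674, 511, 588, 710
Mean correct RT = 3209/5 = 641.8000 ms
Proportion correct = 5/8
IES = 641.8000 / (5/8) = 1026.880 ms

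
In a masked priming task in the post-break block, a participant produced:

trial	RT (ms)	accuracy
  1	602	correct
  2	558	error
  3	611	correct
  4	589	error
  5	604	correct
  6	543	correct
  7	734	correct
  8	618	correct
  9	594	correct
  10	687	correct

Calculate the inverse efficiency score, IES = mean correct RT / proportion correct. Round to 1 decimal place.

780.2 ms

Correct trials (n=8): 602, 611, 604, 543, 734, 618, 594, 687
Mean correct RT = 4993/8 = 624.1250 ms
Proportion correct = 8/10
IES = 624.1250 / (8/10) = 780.156 ms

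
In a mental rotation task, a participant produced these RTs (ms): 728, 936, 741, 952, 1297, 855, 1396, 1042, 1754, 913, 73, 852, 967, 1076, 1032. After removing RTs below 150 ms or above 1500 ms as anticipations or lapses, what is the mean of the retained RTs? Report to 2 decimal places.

983.62 ms

Excluded: 73, 1754
Retained (n=13): Σ = 12787
Mean = 12787/13 = 983.6154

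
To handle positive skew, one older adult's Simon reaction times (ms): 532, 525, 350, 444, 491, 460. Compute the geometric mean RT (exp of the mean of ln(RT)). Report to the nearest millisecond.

ln(RT): 6.2766, 6.2634, 5.8579, 6.0958, 6.1964, 6.1312
Mean ln(RT) = 36.8215/6 = 6.13691
Geometric mean = exp(6.13691) = 462.62 ms

463 ms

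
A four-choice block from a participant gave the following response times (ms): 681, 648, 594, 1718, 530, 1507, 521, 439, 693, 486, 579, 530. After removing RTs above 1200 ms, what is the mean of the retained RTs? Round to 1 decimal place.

Excluded: 1507, 1718
Retained (n=10): Σ = 5701
Mean = 5701/10 = 570.1000

570.1 ms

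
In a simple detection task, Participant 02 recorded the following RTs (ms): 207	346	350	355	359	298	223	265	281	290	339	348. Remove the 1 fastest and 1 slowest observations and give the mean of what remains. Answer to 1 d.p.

309.5 ms

Sorted: 207, 223, 265, 281, 290, 298, 339, 346, 348, 350, 355, 359
Drop lowest 1 (207) and highest 1 (359)
Remaining (n=10): Σ = 3095, mean = 3095/10 = 309.500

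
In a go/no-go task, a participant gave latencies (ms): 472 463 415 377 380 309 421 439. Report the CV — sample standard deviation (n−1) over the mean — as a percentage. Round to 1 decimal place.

n = 8, Σ = 3276, M = 409.5000
Σ(x−M)² = 19828.000; s = √(19828.000/7) = 53.2219
CV = 53.2219 / 409.5000 = 0.12997 = 12.997%

13.0%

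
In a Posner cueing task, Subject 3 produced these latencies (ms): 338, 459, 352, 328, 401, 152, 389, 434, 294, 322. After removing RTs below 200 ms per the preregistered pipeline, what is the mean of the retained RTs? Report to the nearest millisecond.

Excluded: 152
Retained (n=9): Σ = 3317
Mean = 3317/9 = 368.5556

369 ms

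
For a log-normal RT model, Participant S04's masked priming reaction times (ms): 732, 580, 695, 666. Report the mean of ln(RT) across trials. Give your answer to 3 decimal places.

ln(RT): 6.5958, 6.3630, 6.5439, 6.5013
Σ ln(RT) = 26.0040
Mean = 26.0040/4 = 6.50100

6.501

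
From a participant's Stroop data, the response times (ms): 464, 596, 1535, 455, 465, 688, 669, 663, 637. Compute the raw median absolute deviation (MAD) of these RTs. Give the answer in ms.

Sorted: 455, 464, 465, 596, 637, 663, 669, 688, 1535 → median = 637
|x − 637|: 173, 41, 898, 182, 172, 51, 32, 26, 0
Sorted deviations: 0, 26, 32, 41, 51, 172, 173, 182, 898 → MAD = 51

51 ms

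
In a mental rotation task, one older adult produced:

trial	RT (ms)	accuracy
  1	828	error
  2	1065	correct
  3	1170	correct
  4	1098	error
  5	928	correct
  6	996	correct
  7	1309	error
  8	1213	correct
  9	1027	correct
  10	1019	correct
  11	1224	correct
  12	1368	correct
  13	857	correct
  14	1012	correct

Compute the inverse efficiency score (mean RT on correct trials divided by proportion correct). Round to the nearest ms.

1374 ms

Correct trials (n=11): 1065, 1170, 928, 996, 1213, 1027, 1019, 1224, 1368, 857, 1012
Mean correct RT = 11879/11 = 1079.9091 ms
Proportion correct = 11/14
IES = 1079.9091 / (11/14) = 1374.430 ms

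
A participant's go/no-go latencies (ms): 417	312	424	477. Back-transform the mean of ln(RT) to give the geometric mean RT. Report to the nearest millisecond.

ln(RT): 6.0331, 5.7430, 6.0497, 6.1675
Mean ln(RT) = 23.9933/4 = 5.99833
Geometric mean = exp(5.99833) = 402.76 ms

403 ms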